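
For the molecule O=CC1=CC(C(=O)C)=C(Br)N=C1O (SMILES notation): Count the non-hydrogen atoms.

Every atom symbol written in the SMILES (organic subset) is one heavy atom; implicit H are not written.
Heavy atoms by element → Br:1, C:8, N:1, O:3.
Total: 13.

13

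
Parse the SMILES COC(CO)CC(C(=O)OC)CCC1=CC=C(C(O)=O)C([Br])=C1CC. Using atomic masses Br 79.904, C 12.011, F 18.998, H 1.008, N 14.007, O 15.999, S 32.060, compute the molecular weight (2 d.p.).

First, the molecular formula is C18H25BrO6 (counting implicit H from valence).
  Br: 1 × 79.904 = 79.904
  C: 18 × 12.011 = 216.198
  H: 25 × 1.008 = 25.200
  O: 6 × 15.999 = 95.994
Sum: 1×79.904 + 18×12.011 + 25×1.008 + 6×15.999 = 417.296 → 417.30 g/mol.

417.30 g/mol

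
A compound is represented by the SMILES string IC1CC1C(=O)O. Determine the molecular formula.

Walk through each heavy atom and fill implicit hydrogens from standard valence (C 4, N 3, O 2, S 2, halogen 1):
  atom 1: I (halogen, monovalent) → 0 H
  atom 2: C, bond orders sum to 3 (valence 4) → 1 H
  atom 3: C, bond orders sum to 2 (valence 4) → 2 H
  atom 4: C, bond orders sum to 3 (valence 4) → 1 H
  atom 5: C, bond orders sum to 4 (valence 4) → 0 H
  atom 6: O, bond orders sum to 2 (valence 2) → 0 H
  atom 7: O, bond orders sum to 1 (valence 2) → 1 H
Totals → C:4, H:5, I:1, O:2.
In Hill order: C4H5IO2.

C4H5IO2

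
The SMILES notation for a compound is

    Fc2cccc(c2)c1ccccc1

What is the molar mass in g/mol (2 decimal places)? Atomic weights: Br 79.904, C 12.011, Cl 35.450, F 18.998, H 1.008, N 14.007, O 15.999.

172.20 g/mol

First, the molecular formula is C12H9F (counting implicit H from valence).
  C: 12 × 12.011 = 144.132
  F: 1 × 18.998 = 18.998
  H: 9 × 1.008 = 9.072
Sum: 12×12.011 + 1×18.998 + 9×1.008 = 172.202 → 172.20 g/mol.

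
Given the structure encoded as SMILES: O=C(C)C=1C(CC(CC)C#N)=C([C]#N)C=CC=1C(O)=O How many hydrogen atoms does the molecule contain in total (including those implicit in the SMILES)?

Walk through each heavy atom and fill implicit hydrogens from standard valence (C 4, N 3, O 2, S 2, halogen 1):
  atom 1: O, bond orders sum to 2 (valence 2) → 0 H
  atom 2: C, bond orders sum to 4 (valence 4) → 0 H
  atom 3: C, bond orders sum to 1 (valence 4) → 3 H
  atom 4: C, bond orders sum to 4 (valence 4) → 0 H
  atom 5: C, bond orders sum to 4 (valence 4) → 0 H
  atom 6: C, bond orders sum to 2 (valence 4) → 2 H
  atom 7: C, bond orders sum to 3 (valence 4) → 1 H
  atom 8: C, bond orders sum to 2 (valence 4) → 2 H
  atom 9: C, bond orders sum to 1 (valence 4) → 3 H
  atom 10: C, bond orders sum to 4 (valence 4) → 0 H
  atom 11: N, bond orders sum to 3 (valence 3) → 0 H
  atom 12: C, bond orders sum to 4 (valence 4) → 0 H
  atom 13: C with explicit H count 0
  atom 14: N, bond orders sum to 3 (valence 3) → 0 H
  atom 15: C, bond orders sum to 3 (valence 4) → 1 H
  atom 16: C, bond orders sum to 3 (valence 4) → 1 H
  atom 17: C, bond orders sum to 4 (valence 4) → 0 H
  atom 18: C, bond orders sum to 4 (valence 4) → 0 H
  atom 19: O, bond orders sum to 1 (valence 2) → 1 H
  atom 20: O, bond orders sum to 2 (valence 2) → 0 H
Total hydrogens: 14.

14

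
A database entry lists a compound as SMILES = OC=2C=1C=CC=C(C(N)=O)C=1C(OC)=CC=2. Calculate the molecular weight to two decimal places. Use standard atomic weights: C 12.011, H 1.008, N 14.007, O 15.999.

First, the molecular formula is C12H11NO3 (counting implicit H from valence).
  C: 12 × 12.011 = 144.132
  H: 11 × 1.008 = 11.088
  N: 1 × 14.007 = 14.007
  O: 3 × 15.999 = 47.997
Sum: 12×12.011 + 11×1.008 + 1×14.007 + 3×15.999 = 217.224 → 217.22 g/mol.

217.22 g/mol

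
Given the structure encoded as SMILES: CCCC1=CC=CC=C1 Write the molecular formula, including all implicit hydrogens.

C9H12

Walk through each heavy atom and fill implicit hydrogens from standard valence (C 4, N 3, O 2, S 2, halogen 1):
  atom 1: C, bond orders sum to 1 (valence 4) → 3 H
  atom 2: C, bond orders sum to 2 (valence 4) → 2 H
  atom 3: C, bond orders sum to 2 (valence 4) → 2 H
  atom 4: C, bond orders sum to 4 (valence 4) → 0 H
  atom 5: C, bond orders sum to 3 (valence 4) → 1 H
  atom 6: C, bond orders sum to 3 (valence 4) → 1 H
  atom 7: C, bond orders sum to 3 (valence 4) → 1 H
  atom 8: C, bond orders sum to 3 (valence 4) → 1 H
  atom 9: C, bond orders sum to 3 (valence 4) → 1 H
Totals → C:9, H:12.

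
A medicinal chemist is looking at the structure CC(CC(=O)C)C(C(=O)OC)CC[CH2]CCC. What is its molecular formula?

Walk through each heavy atom and fill implicit hydrogens from standard valence (C 4, N 3, O 2, S 2, halogen 1):
  atom 1: C, bond orders sum to 1 (valence 4) → 3 H
  atom 2: C, bond orders sum to 3 (valence 4) → 1 H
  atom 3: C, bond orders sum to 2 (valence 4) → 2 H
  atom 4: C, bond orders sum to 4 (valence 4) → 0 H
  atom 5: O, bond orders sum to 2 (valence 2) → 0 H
  atom 6: C, bond orders sum to 1 (valence 4) → 3 H
  atom 7: C, bond orders sum to 3 (valence 4) → 1 H
  atom 8: C, bond orders sum to 4 (valence 4) → 0 H
  atom 9: O, bond orders sum to 2 (valence 2) → 0 H
  atom 10: O, bond orders sum to 2 (valence 2) → 0 H
  atom 11: C, bond orders sum to 1 (valence 4) → 3 H
  atom 12: C, bond orders sum to 2 (valence 4) → 2 H
  atom 13: C, bond orders sum to 2 (valence 4) → 2 H
  atom 14: C with explicit H count 2
  atom 15: C, bond orders sum to 2 (valence 4) → 2 H
  atom 16: C, bond orders sum to 2 (valence 4) → 2 H
  atom 17: C, bond orders sum to 1 (valence 4) → 3 H
Totals → C:14, H:26, O:3.
In Hill order: C14H26O3.

C14H26O3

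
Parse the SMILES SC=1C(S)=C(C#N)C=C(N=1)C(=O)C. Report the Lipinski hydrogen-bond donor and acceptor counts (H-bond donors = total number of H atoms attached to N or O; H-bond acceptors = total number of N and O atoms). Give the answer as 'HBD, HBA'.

0, 3

Donors: find every N or O and count the H atoms it carries.
  atom 7 (N): bond orders sum to 3 → 0 H
  atom 10 (N): bond orders sum to 3 → 0 H
  atom 12 (O): bond orders sum to 2 → 0 H
Lipinski HBD = 0.
Acceptors: N atoms = 2, O atoms = 1 → HBA = 3.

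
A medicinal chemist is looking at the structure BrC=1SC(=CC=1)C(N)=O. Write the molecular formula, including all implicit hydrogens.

C5H4BrNOS

Walk through each heavy atom and fill implicit hydrogens from standard valence (C 4, N 3, O 2, S 2, halogen 1):
  atom 1: Br (halogen, monovalent) → 0 H
  atom 2: C, bond orders sum to 4 (valence 4) → 0 H
  atom 3: S, bond orders sum to 2 (valence 2) → 0 H
  atom 4: C, bond orders sum to 4 (valence 4) → 0 H
  atom 5: C, bond orders sum to 3 (valence 4) → 1 H
  atom 6: C, bond orders sum to 3 (valence 4) → 1 H
  atom 7: C, bond orders sum to 4 (valence 4) → 0 H
  atom 8: N, bond orders sum to 1 (valence 3) → 2 H
  atom 9: O, bond orders sum to 2 (valence 2) → 0 H
Totals → C:5, H:4, Br:1, N:1, O:1, S:1.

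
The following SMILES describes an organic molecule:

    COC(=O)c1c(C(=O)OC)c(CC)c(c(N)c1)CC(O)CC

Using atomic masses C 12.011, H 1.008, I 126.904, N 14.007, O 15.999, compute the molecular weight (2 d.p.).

309.36 g/mol

First, the molecular formula is C16H23NO5 (counting implicit H from valence).
  C: 16 × 12.011 = 192.176
  H: 23 × 1.008 = 23.184
  N: 1 × 14.007 = 14.007
  O: 5 × 15.999 = 79.995
Sum: 16×12.011 + 23×1.008 + 1×14.007 + 5×15.999 = 309.362 → 309.36 g/mol.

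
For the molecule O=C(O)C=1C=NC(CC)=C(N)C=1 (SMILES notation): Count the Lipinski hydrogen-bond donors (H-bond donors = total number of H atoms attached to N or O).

3

Donors: find every N or O and count the H atoms it carries.
  atom 1 (O): bond orders sum to 2 → 0 H
  atom 3 (O): bond orders sum to 1 → 1 H
  atom 6 (N): bond orders sum to 3 → 0 H
  atom 11 (N): bond orders sum to 1 → 2 H
Lipinski HBD = 3.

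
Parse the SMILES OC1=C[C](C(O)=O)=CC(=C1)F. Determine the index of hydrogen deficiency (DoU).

5

Molecular formula: C7H5FO3.
DoU = (2C + 2 + N − H − X) / 2, where X is the halogen count and O/S are ignored.
    = (2·7 + 2 + 0 − 5 − 1) / 2 = 10 / 2 = 5.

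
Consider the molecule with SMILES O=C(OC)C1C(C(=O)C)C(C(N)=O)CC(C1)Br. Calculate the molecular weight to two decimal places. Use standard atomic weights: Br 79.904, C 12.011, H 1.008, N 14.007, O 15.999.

306.16 g/mol

First, the molecular formula is C11H16BrNO4 (counting implicit H from valence).
  Br: 1 × 79.904 = 79.904
  C: 11 × 12.011 = 132.121
  H: 16 × 1.008 = 16.128
  N: 1 × 14.007 = 14.007
  O: 4 × 15.999 = 63.996
Sum: 1×79.904 + 11×12.011 + 16×1.008 + 1×14.007 + 4×15.999 = 306.156 → 306.16 g/mol.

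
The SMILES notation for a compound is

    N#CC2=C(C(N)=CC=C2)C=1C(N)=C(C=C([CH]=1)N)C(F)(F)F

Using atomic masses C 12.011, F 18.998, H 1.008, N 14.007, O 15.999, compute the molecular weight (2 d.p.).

292.26 g/mol

First, the molecular formula is C14H11F3N4 (counting implicit H from valence).
  C: 14 × 12.011 = 168.154
  F: 3 × 18.998 = 56.994
  H: 11 × 1.008 = 11.088
  N: 4 × 14.007 = 56.028
Sum: 14×12.011 + 3×18.998 + 11×1.008 + 4×14.007 = 292.264 → 292.26 g/mol.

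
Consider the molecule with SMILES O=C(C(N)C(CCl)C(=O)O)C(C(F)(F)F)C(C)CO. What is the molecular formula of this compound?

Walk through each heavy atom and fill implicit hydrogens from standard valence (C 4, N 3, O 2, S 2, halogen 1):
  atom 1: O, bond orders sum to 2 (valence 2) → 0 H
  atom 2: C, bond orders sum to 4 (valence 4) → 0 H
  atom 3: C, bond orders sum to 3 (valence 4) → 1 H
  atom 4: N, bond orders sum to 1 (valence 3) → 2 H
  atom 5: C, bond orders sum to 3 (valence 4) → 1 H
  atom 6: C, bond orders sum to 2 (valence 4) → 2 H
  atom 7: Cl (halogen, monovalent) → 0 H
  atom 8: C, bond orders sum to 4 (valence 4) → 0 H
  atom 9: O, bond orders sum to 2 (valence 2) → 0 H
  atom 10: O, bond orders sum to 1 (valence 2) → 1 H
  atom 11: C, bond orders sum to 3 (valence 4) → 1 H
  atom 12: C, bond orders sum to 4 (valence 4) → 0 H
  atom 13: F (halogen, monovalent) → 0 H
  atom 14: F (halogen, monovalent) → 0 H
  atom 15: F (halogen, monovalent) → 0 H
  atom 16: C, bond orders sum to 3 (valence 4) → 1 H
  atom 17: C, bond orders sum to 1 (valence 4) → 3 H
  atom 18: C, bond orders sum to 2 (valence 4) → 2 H
  atom 19: O, bond orders sum to 1 (valence 2) → 1 H
Totals → C:10, H:15, Cl:1, F:3, N:1, O:4.

C10H15ClF3NO4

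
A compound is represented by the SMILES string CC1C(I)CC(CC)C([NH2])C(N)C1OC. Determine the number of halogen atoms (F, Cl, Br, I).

1

Halogen atoms appear at heavy-atom position 4 (1×I).
Other groups present: 1 ether, 2 primary amine.
Halogen count: 1.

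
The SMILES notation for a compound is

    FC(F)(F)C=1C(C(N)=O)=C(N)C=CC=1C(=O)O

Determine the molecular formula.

Walk through each heavy atom and fill implicit hydrogens from standard valence (C 4, N 3, O 2, S 2, halogen 1):
  atom 1: F (halogen, monovalent) → 0 H
  atom 2: C, bond orders sum to 4 (valence 4) → 0 H
  atom 3: F (halogen, monovalent) → 0 H
  atom 4: F (halogen, monovalent) → 0 H
  atom 5: C, bond orders sum to 4 (valence 4) → 0 H
  atom 6: C, bond orders sum to 4 (valence 4) → 0 H
  atom 7: C, bond orders sum to 4 (valence 4) → 0 H
  atom 8: N, bond orders sum to 1 (valence 3) → 2 H
  atom 9: O, bond orders sum to 2 (valence 2) → 0 H
  atom 10: C, bond orders sum to 4 (valence 4) → 0 H
  atom 11: N, bond orders sum to 1 (valence 3) → 2 H
  atom 12: C, bond orders sum to 3 (valence 4) → 1 H
  atom 13: C, bond orders sum to 3 (valence 4) → 1 H
  atom 14: C, bond orders sum to 4 (valence 4) → 0 H
  atom 15: C, bond orders sum to 4 (valence 4) → 0 H
  atom 16: O, bond orders sum to 2 (valence 2) → 0 H
  atom 17: O, bond orders sum to 1 (valence 2) → 1 H
Totals → C:9, H:7, F:3, N:2, O:3.
In Hill order: C9H7F3N2O3.

C9H7F3N2O3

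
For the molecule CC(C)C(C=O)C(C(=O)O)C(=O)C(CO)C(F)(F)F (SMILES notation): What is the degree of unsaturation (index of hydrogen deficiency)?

Degree of unsaturation = (number of rings) + (number of π bonds).
Ring closures in the SMILES: 0.
π bonds: 3 double bonds (each 1 DoU) → 3 DoU from unsaturation.
Total DoU = 0 + 3 = 3.

3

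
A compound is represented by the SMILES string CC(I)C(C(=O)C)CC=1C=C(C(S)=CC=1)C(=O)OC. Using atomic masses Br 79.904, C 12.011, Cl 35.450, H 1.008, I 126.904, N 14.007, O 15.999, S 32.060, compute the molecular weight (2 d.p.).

392.25 g/mol

First, the molecular formula is C14H17IO3S (counting implicit H from valence).
  C: 14 × 12.011 = 168.154
  H: 17 × 1.008 = 17.136
  I: 1 × 126.904 = 126.904
  O: 3 × 15.999 = 47.997
  S: 1 × 32.060 = 32.060
Sum: 14×12.011 + 17×1.008 + 1×126.904 + 3×15.999 + 1×32.060 = 392.251 → 392.25 g/mol.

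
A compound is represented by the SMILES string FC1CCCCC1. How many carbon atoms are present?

Count every carbon token in the SMILES (each C, including those in ring-closure positions and inside branches).
Carbon count: 6.

6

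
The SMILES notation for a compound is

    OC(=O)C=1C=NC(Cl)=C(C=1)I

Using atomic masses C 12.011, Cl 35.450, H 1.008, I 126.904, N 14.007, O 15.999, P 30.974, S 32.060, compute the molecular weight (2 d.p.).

First, the molecular formula is C6H3ClINO2 (counting implicit H from valence).
  C: 6 × 12.011 = 72.066
  Cl: 1 × 35.450 = 35.450
  H: 3 × 1.008 = 3.024
  I: 1 × 126.904 = 126.904
  N: 1 × 14.007 = 14.007
  O: 2 × 15.999 = 31.998
Sum: 6×12.011 + 1×35.450 + 3×1.008 + 1×126.904 + 1×14.007 + 2×15.999 = 283.449 → 283.45 g/mol.

283.45 g/mol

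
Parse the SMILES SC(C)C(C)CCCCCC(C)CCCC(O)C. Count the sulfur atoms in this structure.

Scan the SMILES for S atoms (remember two-letter symbols like Cl and Br are single atoms).
Sulfur count: 1.

1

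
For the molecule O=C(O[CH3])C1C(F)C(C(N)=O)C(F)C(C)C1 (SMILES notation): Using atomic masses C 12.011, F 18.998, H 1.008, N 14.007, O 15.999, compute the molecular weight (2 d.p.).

First, the molecular formula is C10H15F2NO3 (counting implicit H from valence).
  C: 10 × 12.011 = 120.110
  F: 2 × 18.998 = 37.996
  H: 15 × 1.008 = 15.120
  N: 1 × 14.007 = 14.007
  O: 3 × 15.999 = 47.997
Sum: 10×12.011 + 2×18.998 + 15×1.008 + 1×14.007 + 3×15.999 = 235.230 → 235.23 g/mol.

235.23 g/mol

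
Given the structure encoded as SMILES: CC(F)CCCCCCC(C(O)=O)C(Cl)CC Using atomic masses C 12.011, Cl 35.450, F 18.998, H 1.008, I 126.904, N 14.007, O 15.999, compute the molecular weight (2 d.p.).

First, the molecular formula is C13H24ClFO2 (counting implicit H from valence).
  C: 13 × 12.011 = 156.143
  Cl: 1 × 35.450 = 35.450
  F: 1 × 18.998 = 18.998
  H: 24 × 1.008 = 24.192
  O: 2 × 15.999 = 31.998
Sum: 13×12.011 + 1×35.450 + 1×18.998 + 24×1.008 + 2×15.999 = 266.781 → 266.78 g/mol.

266.78 g/mol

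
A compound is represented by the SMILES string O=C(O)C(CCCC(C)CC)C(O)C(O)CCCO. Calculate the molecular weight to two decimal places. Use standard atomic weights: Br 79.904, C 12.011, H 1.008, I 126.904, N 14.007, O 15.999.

276.37 g/mol

First, the molecular formula is C14H28O5 (counting implicit H from valence).
  C: 14 × 12.011 = 168.154
  H: 28 × 1.008 = 28.224
  O: 5 × 15.999 = 79.995
Sum: 14×12.011 + 28×1.008 + 5×15.999 = 276.373 → 276.37 g/mol.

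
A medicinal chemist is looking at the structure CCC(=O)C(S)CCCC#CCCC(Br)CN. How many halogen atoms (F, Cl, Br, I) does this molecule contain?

Halogen atoms appear at heavy-atom position 15 (1×Br).
Other groups present: 1 alkyne, 1 ketone, 1 primary amine, 1 thiol.
Halogen count: 1.

1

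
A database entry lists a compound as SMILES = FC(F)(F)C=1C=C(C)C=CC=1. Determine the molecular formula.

C8H7F3

Walk through each heavy atom and fill implicit hydrogens from standard valence (C 4, N 3, O 2, S 2, halogen 1):
  atom 1: F (halogen, monovalent) → 0 H
  atom 2: C, bond orders sum to 4 (valence 4) → 0 H
  atom 3: F (halogen, monovalent) → 0 H
  atom 4: F (halogen, monovalent) → 0 H
  atom 5: C, bond orders sum to 4 (valence 4) → 0 H
  atom 6: C, bond orders sum to 3 (valence 4) → 1 H
  atom 7: C, bond orders sum to 4 (valence 4) → 0 H
  atom 8: C, bond orders sum to 1 (valence 4) → 3 H
  atom 9: C, bond orders sum to 3 (valence 4) → 1 H
  atom 10: C, bond orders sum to 3 (valence 4) → 1 H
  atom 11: C, bond orders sum to 3 (valence 4) → 1 H
Totals → C:8, H:7, F:3.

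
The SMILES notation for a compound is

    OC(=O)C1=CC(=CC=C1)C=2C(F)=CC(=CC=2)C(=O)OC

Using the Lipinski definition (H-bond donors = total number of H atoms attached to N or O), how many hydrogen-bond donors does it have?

Donors: find every N or O and count the H atoms it carries.
  atom 1 (O): bond orders sum to 1 → 1 H
  atom 3 (O): bond orders sum to 2 → 0 H
  atom 18 (O): bond orders sum to 2 → 0 H
  atom 19 (O): bond orders sum to 2 → 0 H
Lipinski HBD = 1.

1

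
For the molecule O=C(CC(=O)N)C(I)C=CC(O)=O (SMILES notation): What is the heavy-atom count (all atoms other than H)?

Every atom symbol written in the SMILES (organic subset) is one heavy atom; implicit H are not written.
Heavy atoms by element → C:7, I:1, N:1, O:4.
Total: 13.

13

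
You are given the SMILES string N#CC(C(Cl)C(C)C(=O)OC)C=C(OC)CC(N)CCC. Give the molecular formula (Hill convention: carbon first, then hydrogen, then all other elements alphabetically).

Walk through each heavy atom and fill implicit hydrogens from standard valence (C 4, N 3, O 2, S 2, halogen 1):
  atom 1: N, bond orders sum to 3 (valence 3) → 0 H
  atom 2: C, bond orders sum to 4 (valence 4) → 0 H
  atom 3: C, bond orders sum to 3 (valence 4) → 1 H
  atom 4: C, bond orders sum to 3 (valence 4) → 1 H
  atom 5: Cl (halogen, monovalent) → 0 H
  atom 6: C, bond orders sum to 3 (valence 4) → 1 H
  atom 7: C, bond orders sum to 1 (valence 4) → 3 H
  atom 8: C, bond orders sum to 4 (valence 4) → 0 H
  atom 9: O, bond orders sum to 2 (valence 2) → 0 H
  atom 10: O, bond orders sum to 2 (valence 2) → 0 H
  atom 11: C, bond orders sum to 1 (valence 4) → 3 H
  atom 12: C, bond orders sum to 3 (valence 4) → 1 H
  atom 13: C, bond orders sum to 4 (valence 4) → 0 H
  atom 14: O, bond orders sum to 2 (valence 2) → 0 H
  atom 15: C, bond orders sum to 1 (valence 4) → 3 H
  atom 16: C, bond orders sum to 2 (valence 4) → 2 H
  atom 17: C, bond orders sum to 3 (valence 4) → 1 H
  atom 18: N, bond orders sum to 1 (valence 3) → 2 H
  atom 19: C, bond orders sum to 2 (valence 4) → 2 H
  atom 20: C, bond orders sum to 2 (valence 4) → 2 H
  atom 21: C, bond orders sum to 1 (valence 4) → 3 H
Totals → C:15, H:25, Cl:1, N:2, O:3.
In Hill order: C15H25ClN2O3.

C15H25ClN2O3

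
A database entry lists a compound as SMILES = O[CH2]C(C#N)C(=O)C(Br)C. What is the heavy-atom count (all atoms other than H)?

10

Every atom symbol written in the SMILES (organic subset) is one heavy atom; implicit H are not written.
Heavy atoms by element → Br:1, C:6, N:1, O:2.
Total: 10.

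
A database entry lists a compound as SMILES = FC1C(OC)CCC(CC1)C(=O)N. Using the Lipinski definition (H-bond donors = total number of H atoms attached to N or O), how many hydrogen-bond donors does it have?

Donors: find every N or O and count the H atoms it carries.
  atom 4 (O): bond orders sum to 2 → 0 H
  atom 12 (O): bond orders sum to 2 → 0 H
  atom 13 (N): bond orders sum to 1 → 2 H
Lipinski HBD = 2.

2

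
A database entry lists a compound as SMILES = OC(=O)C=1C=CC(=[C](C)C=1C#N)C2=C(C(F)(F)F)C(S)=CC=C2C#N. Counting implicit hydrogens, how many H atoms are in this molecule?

9

Walk through each heavy atom and fill implicit hydrogens from standard valence (C 4, N 3, O 2, S 2, halogen 1):
  atom 1: O, bond orders sum to 1 (valence 2) → 1 H
  atom 2: C, bond orders sum to 4 (valence 4) → 0 H
  atom 3: O, bond orders sum to 2 (valence 2) → 0 H
  atom 4: C, bond orders sum to 4 (valence 4) → 0 H
  atom 5: C, bond orders sum to 3 (valence 4) → 1 H
  atom 6: C, bond orders sum to 3 (valence 4) → 1 H
  atom 7: C, bond orders sum to 4 (valence 4) → 0 H
  atom 8: C with explicit H count 0
  atom 9: C, bond orders sum to 1 (valence 4) → 3 H
  atom 10: C, bond orders sum to 4 (valence 4) → 0 H
  atom 11: C, bond orders sum to 4 (valence 4) → 0 H
  atom 12: N, bond orders sum to 3 (valence 3) → 0 H
  atom 13: C, bond orders sum to 4 (valence 4) → 0 H
  atom 14: C, bond orders sum to 4 (valence 4) → 0 H
  atom 15: C, bond orders sum to 4 (valence 4) → 0 H
  atom 16: F (halogen, monovalent) → 0 H
  atom 17: F (halogen, monovalent) → 0 H
  atom 18: F (halogen, monovalent) → 0 H
  atom 19: C, bond orders sum to 4 (valence 4) → 0 H
  atom 20: S, bond orders sum to 1 (valence 2) → 1 H
  atom 21: C, bond orders sum to 3 (valence 4) → 1 H
  atom 22: C, bond orders sum to 3 (valence 4) → 1 H
  atom 23: C, bond orders sum to 4 (valence 4) → 0 H
  atom 24: C, bond orders sum to 4 (valence 4) → 0 H
  atom 25: N, bond orders sum to 3 (valence 3) → 0 H
Total hydrogens: 9.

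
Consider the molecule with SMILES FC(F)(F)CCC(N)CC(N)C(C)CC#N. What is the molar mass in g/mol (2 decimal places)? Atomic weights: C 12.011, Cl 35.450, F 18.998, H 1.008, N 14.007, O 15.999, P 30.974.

237.27 g/mol

First, the molecular formula is C10H18F3N3 (counting implicit H from valence).
  C: 10 × 12.011 = 120.110
  F: 3 × 18.998 = 56.994
  H: 18 × 1.008 = 18.144
  N: 3 × 14.007 = 42.021
Sum: 10×12.011 + 3×18.998 + 18×1.008 + 3×14.007 = 237.269 → 237.27 g/mol.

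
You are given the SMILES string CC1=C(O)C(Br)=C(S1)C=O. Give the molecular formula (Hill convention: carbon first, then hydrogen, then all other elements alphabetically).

C6H5BrO2S

Walk through each heavy atom and fill implicit hydrogens from standard valence (C 4, N 3, O 2, S 2, halogen 1):
  atom 1: C, bond orders sum to 1 (valence 4) → 3 H
  atom 2: C, bond orders sum to 4 (valence 4) → 0 H
  atom 3: C, bond orders sum to 4 (valence 4) → 0 H
  atom 4: O, bond orders sum to 1 (valence 2) → 1 H
  atom 5: C, bond orders sum to 4 (valence 4) → 0 H
  atom 6: Br (halogen, monovalent) → 0 H
  atom 7: C, bond orders sum to 4 (valence 4) → 0 H
  atom 8: S, bond orders sum to 2 (valence 2) → 0 H
  atom 9: C, bond orders sum to 3 (valence 4) → 1 H
  atom 10: O, bond orders sum to 2 (valence 2) → 0 H
Totals → C:6, H:5, Br:1, O:2, S:1.
In Hill order: C6H5BrO2S.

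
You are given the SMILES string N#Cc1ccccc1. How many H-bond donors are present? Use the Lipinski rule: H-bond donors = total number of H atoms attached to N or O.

Donors: find every N or O and count the H atoms it carries.
  atom 1 (N): bond orders sum to 3 → 0 H
Lipinski HBD = 0.

0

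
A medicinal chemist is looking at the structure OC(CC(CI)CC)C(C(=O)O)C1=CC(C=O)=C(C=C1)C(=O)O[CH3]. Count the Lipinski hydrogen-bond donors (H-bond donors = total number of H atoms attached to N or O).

Donors: find every N or O and count the H atoms it carries.
  atom 1 (O): bond orders sum to 1 → 1 H
  atom 11 (O): bond orders sum to 2 → 0 H
  atom 12 (O): bond orders sum to 1 → 1 H
  atom 17 (O): bond orders sum to 2 → 0 H
  atom 22 (O): bond orders sum to 2 → 0 H
  atom 23 (O): bond orders sum to 2 → 0 H
Lipinski HBD = 2.

2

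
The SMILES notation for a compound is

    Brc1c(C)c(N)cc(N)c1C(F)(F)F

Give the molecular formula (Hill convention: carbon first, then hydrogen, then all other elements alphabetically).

C8H8BrF3N2

Walk through each heavy atom and fill implicit hydrogens from standard valence (C 4, N 3, O 2, S 2, halogen 1); for lowercase aromatic atoms, an aromatic c carries 1 H when it has two neighbours and 0 H with three, and aromatic n carries 0 H:
  atom 1: Br (halogen, monovalent) → 0 H
  atom 2: aromatic c, 3 neighbours → 0 H
  atom 3: aromatic c, 3 neighbours → 0 H
  atom 4: C, bond orders sum to 1 (valence 4) → 3 H
  atom 5: aromatic c, 3 neighbours → 0 H
  atom 6: N, bond orders sum to 1 (valence 3) → 2 H
  atom 7: aromatic c, 2 neighbours → 1 H
  atom 8: aromatic c, 3 neighbours → 0 H
  atom 9: N, bond orders sum to 1 (valence 3) → 2 H
  atom 10: aromatic c, 3 neighbours → 0 H
  atom 11: C, bond orders sum to 4 (valence 4) → 0 H
  atom 12: F (halogen, monovalent) → 0 H
  atom 13: F (halogen, monovalent) → 0 H
  atom 14: F (halogen, monovalent) → 0 H
Totals → C:8, H:8, Br:1, F:3, N:2.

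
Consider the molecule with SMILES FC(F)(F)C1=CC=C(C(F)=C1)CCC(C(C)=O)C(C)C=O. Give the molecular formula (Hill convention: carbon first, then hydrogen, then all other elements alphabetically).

Walk through each heavy atom and fill implicit hydrogens from standard valence (C 4, N 3, O 2, S 2, halogen 1):
  atom 1: F (halogen, monovalent) → 0 H
  atom 2: C, bond orders sum to 4 (valence 4) → 0 H
  atom 3: F (halogen, monovalent) → 0 H
  atom 4: F (halogen, monovalent) → 0 H
  atom 5: C, bond orders sum to 4 (valence 4) → 0 H
  atom 6: C, bond orders sum to 3 (valence 4) → 1 H
  atom 7: C, bond orders sum to 3 (valence 4) → 1 H
  atom 8: C, bond orders sum to 4 (valence 4) → 0 H
  atom 9: C, bond orders sum to 4 (valence 4) → 0 H
  atom 10: F (halogen, monovalent) → 0 H
  atom 11: C, bond orders sum to 3 (valence 4) → 1 H
  atom 12: C, bond orders sum to 2 (valence 4) → 2 H
  atom 13: C, bond orders sum to 2 (valence 4) → 2 H
  atom 14: C, bond orders sum to 3 (valence 4) → 1 H
  atom 15: C, bond orders sum to 4 (valence 4) → 0 H
  atom 16: C, bond orders sum to 1 (valence 4) → 3 H
  atom 17: O, bond orders sum to 2 (valence 2) → 0 H
  atom 18: C, bond orders sum to 3 (valence 4) → 1 H
  atom 19: C, bond orders sum to 1 (valence 4) → 3 H
  atom 20: C, bond orders sum to 3 (valence 4) → 1 H
  atom 21: O, bond orders sum to 2 (valence 2) → 0 H
Totals → C:15, H:16, F:4, O:2.

C15H16F4O2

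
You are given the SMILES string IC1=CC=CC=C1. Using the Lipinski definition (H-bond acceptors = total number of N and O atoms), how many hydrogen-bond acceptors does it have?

N atoms: 0; O atoms: 0.
Lipinski HBA = 0 + 0 = 0.

0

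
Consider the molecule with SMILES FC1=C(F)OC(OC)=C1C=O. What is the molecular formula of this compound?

C6H4F2O3

Walk through each heavy atom and fill implicit hydrogens from standard valence (C 4, N 3, O 2, S 2, halogen 1):
  atom 1: F (halogen, monovalent) → 0 H
  atom 2: C, bond orders sum to 4 (valence 4) → 0 H
  atom 3: C, bond orders sum to 4 (valence 4) → 0 H
  atom 4: F (halogen, monovalent) → 0 H
  atom 5: O, bond orders sum to 2 (valence 2) → 0 H
  atom 6: C, bond orders sum to 4 (valence 4) → 0 H
  atom 7: O, bond orders sum to 2 (valence 2) → 0 H
  atom 8: C, bond orders sum to 1 (valence 4) → 3 H
  atom 9: C, bond orders sum to 4 (valence 4) → 0 H
  atom 10: C, bond orders sum to 3 (valence 4) → 1 H
  atom 11: O, bond orders sum to 2 (valence 2) → 0 H
Totals → C:6, H:4, F:2, O:3.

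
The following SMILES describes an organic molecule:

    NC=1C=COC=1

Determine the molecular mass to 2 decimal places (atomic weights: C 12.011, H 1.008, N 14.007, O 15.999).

First, the molecular formula is C4H5NO (counting implicit H from valence).
  C: 4 × 12.011 = 48.044
  H: 5 × 1.008 = 5.040
  N: 1 × 14.007 = 14.007
  O: 1 × 15.999 = 15.999
Sum: 4×12.011 + 5×1.008 + 1×14.007 + 1×15.999 = 83.090 → 83.09 g/mol.

83.09 g/mol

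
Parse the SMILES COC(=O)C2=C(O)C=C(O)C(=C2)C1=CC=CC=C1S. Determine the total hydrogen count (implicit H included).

Walk through each heavy atom and fill implicit hydrogens from standard valence (C 4, N 3, O 2, S 2, halogen 1):
  atom 1: C, bond orders sum to 1 (valence 4) → 3 H
  atom 2: O, bond orders sum to 2 (valence 2) → 0 H
  atom 3: C, bond orders sum to 4 (valence 4) → 0 H
  atom 4: O, bond orders sum to 2 (valence 2) → 0 H
  atom 5: C, bond orders sum to 4 (valence 4) → 0 H
  atom 6: C, bond orders sum to 4 (valence 4) → 0 H
  atom 7: O, bond orders sum to 1 (valence 2) → 1 H
  atom 8: C, bond orders sum to 3 (valence 4) → 1 H
  atom 9: C, bond orders sum to 4 (valence 4) → 0 H
  atom 10: O, bond orders sum to 1 (valence 2) → 1 H
  atom 11: C, bond orders sum to 4 (valence 4) → 0 H
  atom 12: C, bond orders sum to 3 (valence 4) → 1 H
  atom 13: C, bond orders sum to 4 (valence 4) → 0 H
  atom 14: C, bond orders sum to 3 (valence 4) → 1 H
  atom 15: C, bond orders sum to 3 (valence 4) → 1 H
  atom 16: C, bond orders sum to 3 (valence 4) → 1 H
  atom 17: C, bond orders sum to 3 (valence 4) → 1 H
  atom 18: C, bond orders sum to 4 (valence 4) → 0 H
  atom 19: S, bond orders sum to 1 (valence 2) → 1 H
Total hydrogens: 12.

12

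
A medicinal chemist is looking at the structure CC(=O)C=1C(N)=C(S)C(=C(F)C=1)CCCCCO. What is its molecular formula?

C13H18FNO2S

Walk through each heavy atom and fill implicit hydrogens from standard valence (C 4, N 3, O 2, S 2, halogen 1):
  atom 1: C, bond orders sum to 1 (valence 4) → 3 H
  atom 2: C, bond orders sum to 4 (valence 4) → 0 H
  atom 3: O, bond orders sum to 2 (valence 2) → 0 H
  atom 4: C, bond orders sum to 4 (valence 4) → 0 H
  atom 5: C, bond orders sum to 4 (valence 4) → 0 H
  atom 6: N, bond orders sum to 1 (valence 3) → 2 H
  atom 7: C, bond orders sum to 4 (valence 4) → 0 H
  atom 8: S, bond orders sum to 1 (valence 2) → 1 H
  atom 9: C, bond orders sum to 4 (valence 4) → 0 H
  atom 10: C, bond orders sum to 4 (valence 4) → 0 H
  atom 11: F (halogen, monovalent) → 0 H
  atom 12: C, bond orders sum to 3 (valence 4) → 1 H
  atom 13: C, bond orders sum to 2 (valence 4) → 2 H
  atom 14: C, bond orders sum to 2 (valence 4) → 2 H
  atom 15: C, bond orders sum to 2 (valence 4) → 2 H
  atom 16: C, bond orders sum to 2 (valence 4) → 2 H
  atom 17: C, bond orders sum to 2 (valence 4) → 2 H
  atom 18: O, bond orders sum to 1 (valence 2) → 1 H
Totals → C:13, H:18, F:1, N:1, O:2, S:1.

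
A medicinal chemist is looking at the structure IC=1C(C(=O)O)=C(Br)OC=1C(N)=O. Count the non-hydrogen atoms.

13

Every atom symbol written in the SMILES (organic subset) is one heavy atom; implicit H are not written.
Heavy atoms by element → Br:1, C:6, I:1, N:1, O:4.
Total: 13.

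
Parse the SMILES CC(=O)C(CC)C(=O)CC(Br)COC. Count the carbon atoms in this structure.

10

Count every carbon token in the SMILES (each C, including those in ring-closure positions and inside branches).
Carbon count: 10.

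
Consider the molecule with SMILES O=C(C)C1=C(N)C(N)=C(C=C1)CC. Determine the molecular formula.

C10H14N2O

Walk through each heavy atom and fill implicit hydrogens from standard valence (C 4, N 3, O 2, S 2, halogen 1):
  atom 1: O, bond orders sum to 2 (valence 2) → 0 H
  atom 2: C, bond orders sum to 4 (valence 4) → 0 H
  atom 3: C, bond orders sum to 1 (valence 4) → 3 H
  atom 4: C, bond orders sum to 4 (valence 4) → 0 H
  atom 5: C, bond orders sum to 4 (valence 4) → 0 H
  atom 6: N, bond orders sum to 1 (valence 3) → 2 H
  atom 7: C, bond orders sum to 4 (valence 4) → 0 H
  atom 8: N, bond orders sum to 1 (valence 3) → 2 H
  atom 9: C, bond orders sum to 4 (valence 4) → 0 H
  atom 10: C, bond orders sum to 3 (valence 4) → 1 H
  atom 11: C, bond orders sum to 3 (valence 4) → 1 H
  atom 12: C, bond orders sum to 2 (valence 4) → 2 H
  atom 13: C, bond orders sum to 1 (valence 4) → 3 H
Totals → C:10, H:14, N:2, O:1.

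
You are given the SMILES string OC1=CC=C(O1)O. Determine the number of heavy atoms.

7

Every atom symbol written in the SMILES (organic subset) is one heavy atom; implicit H are not written.
Heavy atoms by element → C:4, O:3.
Total: 7.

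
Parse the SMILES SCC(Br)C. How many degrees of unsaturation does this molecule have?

Degree of unsaturation = (number of rings) + (number of π bonds).
Ring closures in the SMILES: 0.
π bonds: none → 0 DoU from unsaturation.
Total DoU = 0 + 0 = 0.

0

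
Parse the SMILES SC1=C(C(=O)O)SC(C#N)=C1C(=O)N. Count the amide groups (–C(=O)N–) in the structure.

The amide motif appears at heavy-atom position 12 in the SMILES.
Other groups present: 1 carboxylic acid, 1 nitrile, 1 thiol.
Amide count: 1.

1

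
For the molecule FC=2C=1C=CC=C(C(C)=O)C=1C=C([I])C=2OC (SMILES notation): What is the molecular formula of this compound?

Walk through each heavy atom and fill implicit hydrogens from standard valence (C 4, N 3, O 2, S 2, halogen 1):
  atom 1: F (halogen, monovalent) → 0 H
  atom 2: C, bond orders sum to 4 (valence 4) → 0 H
  atom 3: C, bond orders sum to 4 (valence 4) → 0 H
  atom 4: C, bond orders sum to 3 (valence 4) → 1 H
  atom 5: C, bond orders sum to 3 (valence 4) → 1 H
  atom 6: C, bond orders sum to 3 (valence 4) → 1 H
  atom 7: C, bond orders sum to 4 (valence 4) → 0 H
  atom 8: C, bond orders sum to 4 (valence 4) → 0 H
  atom 9: C, bond orders sum to 1 (valence 4) → 3 H
  atom 10: O, bond orders sum to 2 (valence 2) → 0 H
  atom 11: C, bond orders sum to 4 (valence 4) → 0 H
  atom 12: C, bond orders sum to 3 (valence 4) → 1 H
  atom 13: C, bond orders sum to 4 (valence 4) → 0 H
  atom 14: I with explicit H count 0
  atom 15: C, bond orders sum to 4 (valence 4) → 0 H
  atom 16: O, bond orders sum to 2 (valence 2) → 0 H
  atom 17: C, bond orders sum to 1 (valence 4) → 3 H
Totals → C:13, H:10, F:1, I:1, O:2.
In Hill order: C13H10FIO2.

C13H10FIO2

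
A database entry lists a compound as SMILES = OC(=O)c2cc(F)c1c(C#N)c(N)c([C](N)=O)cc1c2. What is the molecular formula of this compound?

Walk through each heavy atom and fill implicit hydrogens from standard valence (C 4, N 3, O 2, S 2, halogen 1); for lowercase aromatic atoms, an aromatic c carries 1 H when it has two neighbours and 0 H with three, and aromatic n carries 0 H:
  atom 1: O, bond orders sum to 1 (valence 2) → 1 H
  atom 2: C, bond orders sum to 4 (valence 4) → 0 H
  atom 3: O, bond orders sum to 2 (valence 2) → 0 H
  atom 4: aromatic c, 3 neighbours → 0 H
  atom 5: aromatic c, 2 neighbours → 1 H
  atom 6: aromatic c, 3 neighbours → 0 H
  atom 7: F (halogen, monovalent) → 0 H
  atom 8: aromatic c, 3 neighbours → 0 H
  atom 9: aromatic c, 3 neighbours → 0 H
  atom 10: C, bond orders sum to 4 (valence 4) → 0 H
  atom 11: N, bond orders sum to 3 (valence 3) → 0 H
  atom 12: aromatic c, 3 neighbours → 0 H
  atom 13: N, bond orders sum to 1 (valence 3) → 2 H
  atom 14: aromatic c, 3 neighbours → 0 H
  atom 15: C with explicit H count 0
  atom 16: N, bond orders sum to 1 (valence 3) → 2 H
  atom 17: O, bond orders sum to 2 (valence 2) → 0 H
  atom 18: aromatic c, 2 neighbours → 1 H
  atom 19: aromatic c, 3 neighbours → 0 H
  atom 20: aromatic c, 2 neighbours → 1 H
Totals → C:13, H:8, F:1, N:3, O:3.

C13H8FN3O3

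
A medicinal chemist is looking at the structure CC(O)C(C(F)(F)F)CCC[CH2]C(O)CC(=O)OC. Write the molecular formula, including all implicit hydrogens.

Walk through each heavy atom and fill implicit hydrogens from standard valence (C 4, N 3, O 2, S 2, halogen 1):
  atom 1: C, bond orders sum to 1 (valence 4) → 3 H
  atom 2: C, bond orders sum to 3 (valence 4) → 1 H
  atom 3: O, bond orders sum to 1 (valence 2) → 1 H
  atom 4: C, bond orders sum to 3 (valence 4) → 1 H
  atom 5: C, bond orders sum to 4 (valence 4) → 0 H
  atom 6: F (halogen, monovalent) → 0 H
  atom 7: F (halogen, monovalent) → 0 H
  atom 8: F (halogen, monovalent) → 0 H
  atom 9: C, bond orders sum to 2 (valence 4) → 2 H
  atom 10: C, bond orders sum to 2 (valence 4) → 2 H
  atom 11: C, bond orders sum to 2 (valence 4) → 2 H
  atom 12: C with explicit H count 2
  atom 13: C, bond orders sum to 3 (valence 4) → 1 H
  atom 14: O, bond orders sum to 1 (valence 2) → 1 H
  atom 15: C, bond orders sum to 2 (valence 4) → 2 H
  atom 16: C, bond orders sum to 4 (valence 4) → 0 H
  atom 17: O, bond orders sum to 2 (valence 2) → 0 H
  atom 18: O, bond orders sum to 2 (valence 2) → 0 H
  atom 19: C, bond orders sum to 1 (valence 4) → 3 H
Totals → C:12, H:21, F:3, O:4.

C12H21F3O4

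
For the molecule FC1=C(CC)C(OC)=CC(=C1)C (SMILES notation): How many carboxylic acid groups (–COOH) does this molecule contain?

Scan the SMILES for the carboxylic acid motif — none present.
Groups that are present: 1 ether.

0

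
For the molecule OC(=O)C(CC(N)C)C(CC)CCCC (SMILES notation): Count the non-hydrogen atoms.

15

Every atom symbol written in the SMILES (organic subset) is one heavy atom; implicit H are not written.
Heavy atoms by element → C:12, N:1, O:2.
Total: 15.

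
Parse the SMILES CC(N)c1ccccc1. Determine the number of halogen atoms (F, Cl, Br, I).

Scan the SMILES for the halogen motif — none present.
Groups that are present: 1 primary amine.

0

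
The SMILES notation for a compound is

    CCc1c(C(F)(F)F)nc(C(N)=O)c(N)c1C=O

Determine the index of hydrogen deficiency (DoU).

Molecular formula: C10H10F3N3O2.
DoU = (2C + 2 + N − H − X) / 2, where X is the halogen count and O/S are ignored.
    = (2·10 + 2 + 3 − 10 − 3) / 2 = 12 / 2 = 6.

6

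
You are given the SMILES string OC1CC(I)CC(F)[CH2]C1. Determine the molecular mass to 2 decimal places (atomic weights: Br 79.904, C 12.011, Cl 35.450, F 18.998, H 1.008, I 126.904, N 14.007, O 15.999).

First, the molecular formula is C7H12FIO (counting implicit H from valence).
  C: 7 × 12.011 = 84.077
  F: 1 × 18.998 = 18.998
  H: 12 × 1.008 = 12.096
  I: 1 × 126.904 = 126.904
  O: 1 × 15.999 = 15.999
Sum: 7×12.011 + 1×18.998 + 12×1.008 + 1×126.904 + 1×15.999 = 258.074 → 258.07 g/mol.

258.07 g/mol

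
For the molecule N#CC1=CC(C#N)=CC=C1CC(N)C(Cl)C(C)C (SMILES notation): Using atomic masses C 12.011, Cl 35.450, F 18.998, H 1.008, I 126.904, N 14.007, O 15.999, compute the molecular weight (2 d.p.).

261.75 g/mol

First, the molecular formula is C14H16ClN3 (counting implicit H from valence).
  C: 14 × 12.011 = 168.154
  Cl: 1 × 35.450 = 35.450
  H: 16 × 1.008 = 16.128
  N: 3 × 14.007 = 42.021
Sum: 14×12.011 + 1×35.450 + 16×1.008 + 3×14.007 = 261.753 → 261.75 g/mol.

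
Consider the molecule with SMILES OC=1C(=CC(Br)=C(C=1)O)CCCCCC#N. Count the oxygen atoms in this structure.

Scan the SMILES for O atoms (remember two-letter symbols like Cl and Br are single atoms).
Oxygen count: 2.

2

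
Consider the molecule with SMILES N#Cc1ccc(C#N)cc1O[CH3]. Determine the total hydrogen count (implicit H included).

6

Walk through each heavy atom and fill implicit hydrogens from standard valence (C 4, N 3, O 2, S 2, halogen 1); for lowercase aromatic atoms, an aromatic c carries 1 H when it has two neighbours and 0 H with three, and aromatic n carries 0 H:
  atom 1: N, bond orders sum to 3 (valence 3) → 0 H
  atom 2: C, bond orders sum to 4 (valence 4) → 0 H
  atom 3: aromatic c, 3 neighbours → 0 H
  atom 4: aromatic c, 2 neighbours → 1 H
  atom 5: aromatic c, 2 neighbours → 1 H
  atom 6: aromatic c, 3 neighbours → 0 H
  atom 7: C, bond orders sum to 4 (valence 4) → 0 H
  atom 8: N, bond orders sum to 3 (valence 3) → 0 H
  atom 9: aromatic c, 2 neighbours → 1 H
  atom 10: aromatic c, 3 neighbours → 0 H
  atom 11: O, bond orders sum to 2 (valence 2) → 0 H
  atom 12: C with explicit H count 3
Total hydrogens: 6.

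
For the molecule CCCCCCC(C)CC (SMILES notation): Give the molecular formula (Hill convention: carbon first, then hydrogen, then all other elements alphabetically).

C10H22

Walk through each heavy atom and fill implicit hydrogens from standard valence (C 4, N 3, O 2, S 2, halogen 1):
  atom 1: C, bond orders sum to 1 (valence 4) → 3 H
  atom 2: C, bond orders sum to 2 (valence 4) → 2 H
  atom 3: C, bond orders sum to 2 (valence 4) → 2 H
  atom 4: C, bond orders sum to 2 (valence 4) → 2 H
  atom 5: C, bond orders sum to 2 (valence 4) → 2 H
  atom 6: C, bond orders sum to 2 (valence 4) → 2 H
  atom 7: C, bond orders sum to 3 (valence 4) → 1 H
  atom 8: C, bond orders sum to 1 (valence 4) → 3 H
  atom 9: C, bond orders sum to 2 (valence 4) → 2 H
  atom 10: C, bond orders sum to 1 (valence 4) → 3 H
Totals → C:10, H:22.
In Hill order: C10H22.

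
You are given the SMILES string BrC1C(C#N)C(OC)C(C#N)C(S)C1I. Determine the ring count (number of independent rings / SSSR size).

In SMILES, each pair of matching ring-closure digits denotes one ring-closing bond; the number of such bonds equals the number of independent rings.
Ring-closure bonds here: 1.

1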